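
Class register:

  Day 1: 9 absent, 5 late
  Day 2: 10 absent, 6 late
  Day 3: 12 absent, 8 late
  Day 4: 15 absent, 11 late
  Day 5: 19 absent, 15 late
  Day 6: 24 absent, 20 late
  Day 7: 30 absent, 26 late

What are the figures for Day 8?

For the absent, differences are 1, 2, 3, … (increasing by 1 each time): 9, 10, 12, 15, 19, 24, 30 → 37.
Late goes 5, 6, 8, 11, 15, 20, 26 → 33 (always 4 less than the absent).
Combining the parts gives 37 absent, 33 late.

37 absent, 33 late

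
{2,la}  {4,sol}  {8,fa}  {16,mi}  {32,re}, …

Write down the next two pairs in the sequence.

First part: 2, 4, 8, 16, 32 → 64 → 128 (×2 each step).
For the note, runs backward through the solfège scale do→ti: la, sol, fa, mi, re → do → ti.
So the next two pairs are {64,do} and {128,ti}.

{64,do}, {128,ti}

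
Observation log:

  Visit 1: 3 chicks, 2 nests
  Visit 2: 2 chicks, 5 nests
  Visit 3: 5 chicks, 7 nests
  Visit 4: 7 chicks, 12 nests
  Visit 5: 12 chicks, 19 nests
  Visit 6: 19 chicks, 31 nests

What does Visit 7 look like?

31 chicks, 50 nests

Chicks: each term is the sum of the two before it, so 3, 2, 5, 7, 12, 19 → 31.
Nests goes 2, 5, 7, 12, 19, 31 → 50 (each term is the sum of the two before it).
So the next record is 31 chicks, 50 nests.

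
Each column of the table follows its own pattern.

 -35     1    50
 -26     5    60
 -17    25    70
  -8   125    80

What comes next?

1  625  90

First component — +9 each step: -35, -26, -17, -8 → 1.
Second component — ×5 each step: 1, 5, 25, 125 → 625.
Third component: +10 each step, so 50, 60, 70, 80 → 90.
Combining the parts gives 1  625  90.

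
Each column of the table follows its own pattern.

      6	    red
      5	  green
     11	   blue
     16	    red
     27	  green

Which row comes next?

43  blue

First component: 6, 5, 11, 16, 27 → 43 (each term is the sum of the two before it).
Colour goes red, green, blue, red, green → blue (repeats red → green → blue).
Combining the parts gives 43  blue.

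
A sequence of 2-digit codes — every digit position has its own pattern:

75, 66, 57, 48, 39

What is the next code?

First digit: −1 each step, mod 10; 7, 6, 5, 4, 3 → 2.
Second digit: +1 each step, mod 10; 5, 6, 7, 8, 9 → 0.
So the next code is 20.

20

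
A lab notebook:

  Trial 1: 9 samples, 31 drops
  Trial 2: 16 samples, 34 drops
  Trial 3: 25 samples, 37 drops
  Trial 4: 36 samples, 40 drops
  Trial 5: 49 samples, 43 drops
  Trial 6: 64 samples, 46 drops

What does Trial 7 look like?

Samples: 9, 16, 25, 36, 49, 64 → 81 (perfect squares: 3², 4², 5², …).
Drops: +3 each step, so 31, 34, 37, 40, 43, 46 → 49.
Putting it together: 81 samples, 49 drops.

81 samples, 49 drops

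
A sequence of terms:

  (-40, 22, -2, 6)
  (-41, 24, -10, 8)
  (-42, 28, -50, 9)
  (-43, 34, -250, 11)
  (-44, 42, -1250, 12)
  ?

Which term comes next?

First value: −1 each step, so -40, -41, -42, -43, -44 → -45.
Second value — differences are 2, 4, 6, … (increasing by 2 each time): 22, 24, 28, 34, 42 → 52.
Third value: -2, -10, -50, -250, -1250 → -6250 (×5 each step).
Fourth value: alternating steps +2, +1, +2, +1, …; 6, 8, 9, 11, 12 → 14.
So the next term is (-45, 52, -6250, 14).

(-45, 52, -6250, 14)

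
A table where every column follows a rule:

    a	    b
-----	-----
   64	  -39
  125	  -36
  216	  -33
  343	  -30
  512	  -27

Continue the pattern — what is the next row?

Column a: perfect cubes: 4³, 5³, 6³, …, so 64, 125, 216, 343, 512 → 729.
For the column b, +3 each step: -39, -36, -33, -30, -27 → -24.
So the next row is 729  -24.

729  -24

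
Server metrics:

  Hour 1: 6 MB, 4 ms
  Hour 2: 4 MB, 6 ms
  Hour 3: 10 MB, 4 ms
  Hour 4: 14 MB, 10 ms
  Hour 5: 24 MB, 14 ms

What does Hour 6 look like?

38 MB, 24 ms

For the MB, each term is the sum of the two before it: 6, 4, 10, 14, 24 → 38.
Ms: always the previous value of the MB; 4, 6, 4, 10, 14 → 24.
Putting it together: 38 MB, 24 ms.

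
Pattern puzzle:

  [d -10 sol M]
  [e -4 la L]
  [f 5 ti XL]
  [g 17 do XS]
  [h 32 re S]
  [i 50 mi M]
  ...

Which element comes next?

Letter: d, e, f, g, h, i → j (letters move forward 1 place in the alphabet).
Second slot: differences are 6, 9, 12, … (increasing by 3 each time); -10, -4, 5, 17, 32, 50 → 71.
Note goes sol, la, ti, do, re, mi → fa (runs through the solfège scale do→ti).
Size: M, L, XL, XS, S, M → L (repeats M → L → XL → XS → S).
Combining the parts gives [j 71 fa L].

[j 71 fa L]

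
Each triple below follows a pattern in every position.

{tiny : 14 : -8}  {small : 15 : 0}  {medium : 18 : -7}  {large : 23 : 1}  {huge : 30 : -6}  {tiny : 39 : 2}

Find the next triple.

For the size, repeats tiny → small → medium → large → huge: tiny, small, medium, large, huge, tiny → small.
Second part: differences are 1, 3, 5, … (increasing by 2 each time); 14, 15, 18, 23, 30, 39 → 50.
Third part: alternating steps +8, −7, +8, −7, …; -8, 0, -7, 1, -6, 2 → -5.
So the next triple is {small : 50 : -5}.

{small : 50 : -5}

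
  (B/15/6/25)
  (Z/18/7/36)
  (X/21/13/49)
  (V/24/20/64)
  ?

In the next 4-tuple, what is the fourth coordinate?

81

Fourth coordinate: perfect squares: 5², 6², 7², …; 25, 36, 49, 64 → 81.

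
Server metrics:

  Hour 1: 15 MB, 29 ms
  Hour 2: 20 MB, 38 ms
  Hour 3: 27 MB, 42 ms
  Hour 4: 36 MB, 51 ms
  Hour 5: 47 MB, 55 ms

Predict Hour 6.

60 MB, 64 ms

MB goes 15, 20, 27, 36, 47 → 60 (differences are 5, 7, 9, … (increasing by 2 each time)).
Ms: alternating steps +9, +4, +9, +4, …, so 29, 38, 42, 51, 55 → 64.
Putting it together: 60 MB, 64 ms.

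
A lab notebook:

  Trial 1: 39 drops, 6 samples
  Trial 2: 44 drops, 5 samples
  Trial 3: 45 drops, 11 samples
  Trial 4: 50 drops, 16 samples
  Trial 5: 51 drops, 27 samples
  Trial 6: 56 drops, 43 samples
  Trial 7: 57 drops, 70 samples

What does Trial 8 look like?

Drops goes 39, 44, 45, 50, 51, 56, 57 → 62 (alternating steps +5, +1, +5, +1, …).
Samples: 6, 5, 11, 16, 27, 43, 70 → 113 (each term is the sum of the two before it).
Combining the parts gives 62 drops, 113 samples.

62 drops, 113 samples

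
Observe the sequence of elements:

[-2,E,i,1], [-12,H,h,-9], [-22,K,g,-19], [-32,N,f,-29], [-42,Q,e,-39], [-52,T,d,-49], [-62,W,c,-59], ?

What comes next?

First part: −10 each step; -2, -12, -22, -32, -42, -52, -62 → -72.
For the first letter, letters move forward 3 places in the alphabet: E, H, K, N, Q, T, W → Z.
Second letter goes i, h, g, f, e, d, c → b (letters move back 1 place in the alphabet).
For the fourth part, always 3 more than the first part: 1, -9, -19, -29, -39, -49, -59 → -69.
So the next element is [-72,Z,b,-69].

[-72,Z,b,-69]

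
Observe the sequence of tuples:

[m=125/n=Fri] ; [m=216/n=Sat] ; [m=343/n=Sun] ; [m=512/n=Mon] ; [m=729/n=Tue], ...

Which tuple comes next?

[m=1000/n=Wed]

M — perfect cubes: 5³, 6³, 7³, …: 125, 216, 343, 512, 729 → 1000.
N goes Fri, Sat, Sun, Mon, Tue → Wed (runs through the weekdays Mon→Sun).
Putting it together: [m=1000/n=Wed].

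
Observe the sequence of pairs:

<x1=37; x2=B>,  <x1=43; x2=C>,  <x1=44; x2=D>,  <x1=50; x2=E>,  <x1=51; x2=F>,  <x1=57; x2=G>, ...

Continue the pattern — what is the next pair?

<x1=58; x2=H>

X1 — alternating steps +6, +1, +6, +1, …: 37, 43, 44, 50, 51, 57 → 58.
X2: B, C, D, E, F, G → H (letters move forward 1 place in the alphabet).
Combining the parts gives <x1=58; x2=H>.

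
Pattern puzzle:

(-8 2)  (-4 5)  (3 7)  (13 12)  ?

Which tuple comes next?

(26 19)

For the first coordinate, differences are 4, 7, 10, … (increasing by 3 each time): -8, -4, 3, 13 → 26.
Second coordinate goes 2, 5, 7, 12 → 19 (each term is the sum of the two before it).
Putting it together: (26 19).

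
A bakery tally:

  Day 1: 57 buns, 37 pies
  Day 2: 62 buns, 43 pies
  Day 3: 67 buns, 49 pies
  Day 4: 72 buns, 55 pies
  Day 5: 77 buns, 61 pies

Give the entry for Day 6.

82 buns, 67 pies

Buns goes 57, 62, 67, 72, 77 → 82 (+5 each step).
Pies — +6 each step: 37, 43, 49, 55, 61 → 67.
Putting it together: 82 buns, 67 pies.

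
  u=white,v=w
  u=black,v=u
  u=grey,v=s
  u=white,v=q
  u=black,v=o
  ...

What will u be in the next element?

grey

For the u, repeats white → black → grey: white, black, grey, white, black → grey.
For the v, letters move back 2 places in the alphabet: w, u, s, q, o → m.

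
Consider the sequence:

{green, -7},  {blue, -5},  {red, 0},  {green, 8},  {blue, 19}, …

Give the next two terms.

{red, 33}, {green, 50}

Colour: repeats green → blue → red, so green, blue, red, green, blue → red → green.
Second coordinate: differences are 2, 5, 8, … (increasing by 3 each time), so -7, -5, 0, 8, 19 → 33 → 50.
Putting the parts together: {red, 33} and then {green, 50}.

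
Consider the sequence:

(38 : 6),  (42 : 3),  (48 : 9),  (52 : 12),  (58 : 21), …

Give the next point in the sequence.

First slot: alternating steps +4, +6, +4, +6, …; 38, 42, 48, 52, 58 → 62.
Second slot — each term is the sum of the two before it: 6, 3, 9, 12, 21 → 33.
Combining the parts gives (62 : 33).

(62 : 33)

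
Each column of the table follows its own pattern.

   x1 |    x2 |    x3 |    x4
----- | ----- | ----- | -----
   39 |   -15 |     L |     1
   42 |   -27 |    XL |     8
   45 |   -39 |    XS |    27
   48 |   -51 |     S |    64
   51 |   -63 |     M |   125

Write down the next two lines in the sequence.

54  -75  L  216; 57  -87  XL  343

Column x1: +3 each step; 39, 42, 45, 48, 51 → 54 → 57.
Column x2: −12 each step; -15, -27, -39, -51, -63 → -75 → -87.
For the column x3, runs through clothing sizes XS→XL: L, XL, XS, S, M → L → XL.
Column x4: 1, 8, 27, 64, 125 → 216 → 343 (perfect cubes: 1³, 2³, 3³, …).
So the next two lines are 54  -75  L  216 and 57  -87  XL  343.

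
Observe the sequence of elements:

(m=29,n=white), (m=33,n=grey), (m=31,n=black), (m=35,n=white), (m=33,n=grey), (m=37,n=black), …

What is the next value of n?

M — alternating steps +4, −2, +4, −2, …: 29, 33, 31, 35, 33, 37 → 35.
N: repeats white → grey → black, so white, grey, black, white, grey, black → white.

white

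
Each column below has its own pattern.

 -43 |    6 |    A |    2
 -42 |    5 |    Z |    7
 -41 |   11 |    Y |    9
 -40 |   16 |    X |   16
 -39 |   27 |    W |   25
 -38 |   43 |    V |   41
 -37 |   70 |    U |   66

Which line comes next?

First component goes -43, -42, -41, -40, -39, -38, -37 → -36 (+1 each step).
Second component: each term is the sum of the two before it, so 6, 5, 11, 16, 27, 43, 70 → 113.
Letter: letters move back 1 place in the alphabet, wrapping A→Z; A, Z, Y, X, W, V, U → T.
Fourth component: 2, 7, 9, 16, 25, 41, 66 → 107 (each term is the sum of the two before it).
Combining the parts gives -36  113  T  107.

-36  113  T  107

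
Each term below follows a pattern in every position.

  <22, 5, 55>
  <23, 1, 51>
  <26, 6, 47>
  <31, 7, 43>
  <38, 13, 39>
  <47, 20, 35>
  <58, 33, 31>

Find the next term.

<71, 53, 27>

First slot: differences are 1, 3, 5, … (increasing by 2 each time), so 22, 23, 26, 31, 38, 47, 58 → 71.
Second slot: each term is the sum of the two before it, so 5, 1, 6, 7, 13, 20, 33 → 53.
Third slot: −4 each step; 55, 51, 47, 43, 39, 35, 31 → 27.
Putting it together: <71, 53, 27>.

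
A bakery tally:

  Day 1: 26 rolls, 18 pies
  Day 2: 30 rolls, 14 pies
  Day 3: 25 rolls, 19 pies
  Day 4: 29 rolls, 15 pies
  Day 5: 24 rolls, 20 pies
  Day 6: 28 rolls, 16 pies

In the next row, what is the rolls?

23

Rolls — alternating steps +4, −5, +4, −5, …: 26, 30, 25, 29, 24, 28 → 23.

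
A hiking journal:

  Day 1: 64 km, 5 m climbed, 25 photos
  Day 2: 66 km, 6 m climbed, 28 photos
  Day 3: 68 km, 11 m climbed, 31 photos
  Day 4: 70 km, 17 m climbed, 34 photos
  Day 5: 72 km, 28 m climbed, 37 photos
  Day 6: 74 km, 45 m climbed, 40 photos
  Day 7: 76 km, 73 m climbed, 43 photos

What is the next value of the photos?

46

Km: +2 each step, so 64, 66, 68, 70, 72, 74, 76 → 78.
For the m climbed, each term is the sum of the two before it: 5, 6, 11, 17, 28, 45, 73 → 118.
Photos: +3 each step, so 25, 28, 31, 34, 37, 40, 43 → 46.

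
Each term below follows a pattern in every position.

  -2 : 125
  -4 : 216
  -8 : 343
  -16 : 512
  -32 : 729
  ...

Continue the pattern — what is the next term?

First part goes -2, -4, -8, -16, -32 → -64 (×2 each step).
Second part: perfect cubes: 5³, 6³, 7³, …, so 125, 216, 343, 512, 729 → 1000.
Combining the parts gives -64 : 1000.

-64 : 1000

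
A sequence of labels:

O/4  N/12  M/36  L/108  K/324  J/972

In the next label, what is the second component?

2916

Second component: 4, 12, 36, 108, 324, 972 → 2916 (×3 each step).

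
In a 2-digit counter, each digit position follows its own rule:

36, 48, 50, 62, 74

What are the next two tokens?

86, 98

First digit goes 3, 4, 5, 6, 7 → 8 → 9 (+1 each step, mod 10).
Second digit: +2 each step, mod 10; 6, 8, 0, 2, 4 → 6 → 8.
Putting the parts together: 86 and then 98.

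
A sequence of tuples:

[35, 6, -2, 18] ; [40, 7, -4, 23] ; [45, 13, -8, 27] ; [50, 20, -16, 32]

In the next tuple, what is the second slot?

Second slot — each term is the sum of the two before it: 6, 7, 13, 20 → 33.

33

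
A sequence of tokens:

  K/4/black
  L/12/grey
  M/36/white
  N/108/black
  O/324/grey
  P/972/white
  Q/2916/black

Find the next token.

R/8748/grey

Letter: K, L, M, N, O, P, Q → R (letters move forward 1 place in the alphabet).
For the second component, ×3 each step: 4, 12, 36, 108, 324, 972, 2916 → 8748.
Shade: repeats black → grey → white; black, grey, white, black, grey, white, black → grey.
Putting it together: R/8748/grey.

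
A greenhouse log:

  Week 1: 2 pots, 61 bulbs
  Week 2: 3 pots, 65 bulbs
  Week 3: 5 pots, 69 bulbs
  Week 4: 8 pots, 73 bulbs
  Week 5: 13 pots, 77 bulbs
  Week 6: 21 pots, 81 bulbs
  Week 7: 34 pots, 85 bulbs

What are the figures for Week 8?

55 pots, 89 bulbs

Pots: 2, 3, 5, 8, 13, 21, 34 → 55 (each term is the sum of the two before it).
Bulbs — +4 each step: 61, 65, 69, 73, 77, 81, 85 → 89.
Putting it together: 55 pots, 89 bulbs.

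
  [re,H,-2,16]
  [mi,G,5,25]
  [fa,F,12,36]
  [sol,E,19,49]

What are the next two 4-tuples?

Note — runs through the solfège scale do→ti: re, mi, fa, sol → la → ti.
Letter — letters move back 1 place in the alphabet: H, G, F, E → D → C.
Third value — +7 each step: -2, 5, 12, 19 → 26 → 33.
Fourth value: perfect squares: 4², 5², 6², …; 16, 25, 36, 49 → 64 → 81.
So the next two 4-tuples are [la,D,26,64] and [ti,C,33,81].

[la,D,26,64], [ti,C,33,81]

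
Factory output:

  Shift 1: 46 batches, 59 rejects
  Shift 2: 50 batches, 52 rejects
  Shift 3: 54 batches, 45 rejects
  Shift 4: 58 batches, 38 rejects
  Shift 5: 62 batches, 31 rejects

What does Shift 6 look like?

Batches: +4 each step, so 46, 50, 54, 58, 62 → 66.
For the rejects, −7 each step: 59, 52, 45, 38, 31 → 24.
So the next row is 66 batches, 24 rejects.

66 batches, 24 rejects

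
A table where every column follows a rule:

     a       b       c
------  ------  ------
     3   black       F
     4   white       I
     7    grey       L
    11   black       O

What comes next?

For the column a, each term is the sum of the two before it: 3, 4, 7, 11 → 18.
Column b goes black, white, grey, black → white (repeats black → white → grey).
Column c: F, I, L, O → R (letters move forward 3 places in the alphabet).
Putting it together: 18  white  R.

18  white  R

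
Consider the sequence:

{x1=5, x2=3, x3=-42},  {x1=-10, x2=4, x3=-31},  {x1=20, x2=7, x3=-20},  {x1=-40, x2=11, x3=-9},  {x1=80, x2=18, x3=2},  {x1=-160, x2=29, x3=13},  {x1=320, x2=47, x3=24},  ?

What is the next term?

{x1=-640, x2=76, x3=35}

X1: ×(-2) each step; 5, -10, 20, -40, 80, -160, 320 → -640.
X2 — each term is the sum of the two before it: 3, 4, 7, 11, 18, 29, 47 → 76.
X3 goes -42, -31, -20, -9, 2, 13, 24 → 35 (+11 each step).
So the next term is {x1=-640, x2=76, x3=35}.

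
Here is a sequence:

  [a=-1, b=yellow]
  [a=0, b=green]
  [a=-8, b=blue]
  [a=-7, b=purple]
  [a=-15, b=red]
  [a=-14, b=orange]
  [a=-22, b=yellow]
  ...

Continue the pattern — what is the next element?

A: -1, 0, -8, -7, -15, -14, -22 → -21 (alternating steps +1, −8, +1, −8, …).
For the b, repeats yellow → green → blue → purple → red → orange: yellow, green, blue, purple, red, orange, yellow → green.
So the next element is [a=-21, b=green].

[a=-21, b=green]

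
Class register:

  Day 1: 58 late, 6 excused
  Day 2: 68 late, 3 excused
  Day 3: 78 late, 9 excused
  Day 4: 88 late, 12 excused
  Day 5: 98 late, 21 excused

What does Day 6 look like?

108 late, 33 excused

Late: 58, 68, 78, 88, 98 → 108 (+10 each step).
Excused: each term is the sum of the two before it; 6, 3, 9, 12, 21 → 33.
Putting it together: 108 late, 33 excused.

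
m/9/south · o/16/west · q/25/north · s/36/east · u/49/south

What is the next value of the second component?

64

Second component goes 9, 16, 25, 36, 49 → 64 (perfect squares: 3², 4², 5², …).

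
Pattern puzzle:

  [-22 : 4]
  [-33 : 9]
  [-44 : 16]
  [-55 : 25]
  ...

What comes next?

[-66 : 36]

First coordinate: -22, -33, -44, -55 → -66 (−11 each step).
For the second coordinate, perfect squares: 2², 3², 4², …: 4, 9, 16, 25 → 36.
So the next pair is [-66 : 36].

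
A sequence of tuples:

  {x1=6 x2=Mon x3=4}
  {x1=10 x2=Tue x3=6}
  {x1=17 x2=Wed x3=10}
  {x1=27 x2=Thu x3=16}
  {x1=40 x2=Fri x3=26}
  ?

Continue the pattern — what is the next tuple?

{x1=56 x2=Sat x3=42}

X1: differences are 4, 7, 10, … (increasing by 3 each time); 6, 10, 17, 27, 40 → 56.
X2: runs through the weekdays Mon→Sun; Mon, Tue, Wed, Thu, Fri → Sat.
For the x3, each term is the sum of the two before it: 4, 6, 10, 16, 26 → 42.
So the next tuple is {x1=56 x2=Sat x3=42}.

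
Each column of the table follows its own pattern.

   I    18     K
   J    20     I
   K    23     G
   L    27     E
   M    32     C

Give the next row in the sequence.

For the first letter, letters move forward 1 place in the alphabet: I, J, K, L, M → N.
Second component — differences are 2, 3, 4, … (increasing by 1 each time): 18, 20, 23, 27, 32 → 38.
Second letter: letters move back 2 places in the alphabet, so K, I, G, E, C → A.
Combining the parts gives N  38  A.

N  38  A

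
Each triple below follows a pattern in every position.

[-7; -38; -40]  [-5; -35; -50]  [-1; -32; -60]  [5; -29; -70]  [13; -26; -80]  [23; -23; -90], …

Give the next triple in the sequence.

First value: differences are 2, 4, 6, … (increasing by 2 each time), so -7, -5, -1, 5, 13, 23 → 35.
Second value: -38, -35, -32, -29, -26, -23 → -20 (+3 each step).
Third value — −10 each step: -40, -50, -60, -70, -80, -90 → -100.
Combining the parts gives [35; -20; -100].

[35; -20; -100]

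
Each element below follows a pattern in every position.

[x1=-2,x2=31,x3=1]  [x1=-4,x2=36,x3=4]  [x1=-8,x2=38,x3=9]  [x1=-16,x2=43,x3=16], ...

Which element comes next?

X1: -2, -4, -8, -16 → -32 (×2 each step).
X2: alternating steps +5, +2, +5, +2, …; 31, 36, 38, 43 → 45.
X3 — perfect squares: 1², 2², 3², …: 1, 4, 9, 16 → 25.
So the next element is [x1=-32,x2=45,x3=25].

[x1=-32,x2=45,x3=25]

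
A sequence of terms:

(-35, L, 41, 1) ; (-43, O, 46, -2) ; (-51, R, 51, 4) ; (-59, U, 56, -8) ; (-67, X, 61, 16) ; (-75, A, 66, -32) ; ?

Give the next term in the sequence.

First value: -35, -43, -51, -59, -67, -75 → -83 (−8 each step).
Letter — letters move forward 3 places in the alphabet, wrapping Z→A: L, O, R, U, X, A → D.
Third value: +5 each step; 41, 46, 51, 56, 61, 66 → 71.
Fourth value goes 1, -2, 4, -8, 16, -32 → 64 (×(-2) each step).
So the next term is (-83, D, 71, 64).

(-83, D, 71, 64)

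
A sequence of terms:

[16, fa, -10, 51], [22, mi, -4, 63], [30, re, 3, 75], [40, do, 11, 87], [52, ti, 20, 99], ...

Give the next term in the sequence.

First entry: 16, 22, 30, 40, 52 → 66 (differences are 6, 8, 10, … (increasing by 2 each time)).
Note: fa, mi, re, do, ti → la (runs backward through the solfège scale do→ti).
Third entry: differences are 6, 7, 8, … (increasing by 1 each time); -10, -4, 3, 11, 20 → 30.
Fourth entry: 51, 63, 75, 87, 99 → 111 (+12 each step).
So the next term is [66, la, 30, 111].

[66, la, 30, 111]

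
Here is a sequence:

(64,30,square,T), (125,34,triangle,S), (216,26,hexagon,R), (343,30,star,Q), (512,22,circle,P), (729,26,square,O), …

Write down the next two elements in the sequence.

First part — perfect cubes: 4³, 5³, 6³, …: 64, 125, 216, 343, 512, 729 → 1000 → 1331.
Second part: 30, 34, 26, 30, 22, 26 → 18 → 22 (alternating steps +4, −8, +4, −8, …).
Shape: repeats square → triangle → hexagon → star → circle, so square, triangle, hexagon, star, circle, square → triangle → hexagon.
For the letter, letters move back 1 place in the alphabet: T, S, R, Q, P, O → N → M.
Putting the parts together: (1000,18,triangle,N) and then (1331,22,hexagon,M).

(1000,18,triangle,N), (1331,22,hexagon,M)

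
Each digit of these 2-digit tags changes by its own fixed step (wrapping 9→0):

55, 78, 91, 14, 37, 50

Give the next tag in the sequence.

73

For the first digit, +2 each step, mod 10: 5, 7, 9, 1, 3, 5 → 7.
Second digit — +3 each step, mod 10: 5, 8, 1, 4, 7, 0 → 3.
So the next tag is 73.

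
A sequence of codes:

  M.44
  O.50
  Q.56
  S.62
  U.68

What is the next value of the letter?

For the letter, letters move forward 2 places in the alphabet: M, O, Q, S, U → W.

W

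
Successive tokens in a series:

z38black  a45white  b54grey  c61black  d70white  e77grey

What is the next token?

f86black

For the letter, letters move forward 1 place in the alphabet, wrapping Z→A: z, a, b, c, d, e → f.
Second component: alternating steps +7, +9, +7, +9, …, so 38, 45, 54, 61, 70, 77 → 86.
Shade: repeats black → white → grey, so black, white, grey, black, white, grey → black.
Putting it together: f86black.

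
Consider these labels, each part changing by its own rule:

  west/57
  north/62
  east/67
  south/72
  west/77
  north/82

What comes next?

Direction — repeats west → north → east → south: west, north, east, south, west, north → east.
Second component: 57, 62, 67, 72, 77, 82 → 87 (+5 each step).
So the next label is east/87.

east/87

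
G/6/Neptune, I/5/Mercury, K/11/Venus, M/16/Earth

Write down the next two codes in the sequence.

O/27/Mars then Q/43/Jupiter

Letter: G, I, K, M → O → Q (letters move forward 2 places in the alphabet).
Second component — each term is the sum of the two before it: 6, 5, 11, 16 → 27 → 43.
Planet: runs through the planets Mercury→Neptune; Neptune, Mercury, Venus, Earth → Mars → Jupiter.
So the next two codes are O/27/Mars and Q/43/Jupiter.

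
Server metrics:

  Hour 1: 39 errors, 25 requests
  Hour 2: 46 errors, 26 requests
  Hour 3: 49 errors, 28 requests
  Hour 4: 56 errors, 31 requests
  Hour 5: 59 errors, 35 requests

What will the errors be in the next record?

Errors: 39, 46, 49, 56, 59 → 66 (alternating steps +7, +3, +7, +3, …).

66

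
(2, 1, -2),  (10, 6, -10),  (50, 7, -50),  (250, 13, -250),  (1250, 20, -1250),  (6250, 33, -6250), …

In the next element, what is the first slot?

31250

For the first slot, ×5 each step: 2, 10, 50, 250, 1250, 6250 → 31250.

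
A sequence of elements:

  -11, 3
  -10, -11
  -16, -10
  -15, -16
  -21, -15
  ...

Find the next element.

For the first entry, alternating steps +1, −6, +1, −6, …: -11, -10, -16, -15, -21 → -20.
Second entry goes 3, -11, -10, -16, -15 → -21 (always the previous value of the first entry).
Putting it together: -20, -21.

-20, -21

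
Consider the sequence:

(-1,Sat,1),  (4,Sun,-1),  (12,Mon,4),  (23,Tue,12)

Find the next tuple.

(37,Wed,23)

First part: differences are 5, 8, 11, … (increasing by 3 each time), so -1, 4, 12, 23 → 37.
Day: Sat, Sun, Mon, Tue → Wed (runs through the weekdays Mon→Sun).
Third part: always the previous value of the first part; 1, -1, 4, 12 → 23.
So the next tuple is (37,Wed,23).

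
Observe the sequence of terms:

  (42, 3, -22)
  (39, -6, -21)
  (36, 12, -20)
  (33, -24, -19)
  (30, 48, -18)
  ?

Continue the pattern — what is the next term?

(27, -96, -17)

First entry: −3 each step, so 42, 39, 36, 33, 30 → 27.
Second entry — ×(-2) each step: 3, -6, 12, -24, 48 → -96.
Third entry goes -22, -21, -20, -19, -18 → -17 (+1 each step).
Combining the parts gives (27, -96, -17).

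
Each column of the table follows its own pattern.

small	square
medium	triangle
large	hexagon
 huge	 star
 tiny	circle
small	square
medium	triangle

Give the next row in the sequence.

Size: repeats small → medium → large → huge → tiny; small, medium, large, huge, tiny, small, medium → large.
Shape: repeats square → triangle → hexagon → star → circle, so square, triangle, hexagon, star, circle, square, triangle → hexagon.
Putting it together: large  hexagon.

large  hexagon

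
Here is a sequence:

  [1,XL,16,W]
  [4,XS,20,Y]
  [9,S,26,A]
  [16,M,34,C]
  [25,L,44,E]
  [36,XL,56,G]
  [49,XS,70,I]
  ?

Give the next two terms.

First value: perfect squares: 1², 2², 3², …; 1, 4, 9, 16, 25, 36, 49 → 64 → 81.
Size: repeats XL → XS → S → M → L; XL, XS, S, M, L, XL, XS → S → M.
Third value: 16, 20, 26, 34, 44, 56, 70 → 86 → 104 (differences are 4, 6, 8, … (increasing by 2 each time)).
Letter: letters move forward 2 places in the alphabet, wrapping Z→A, so W, Y, A, C, E, G, I → K → M.
So the next two terms are [64,S,86,K] and [81,M,104,M].

[64,S,86,K], [81,M,104,M]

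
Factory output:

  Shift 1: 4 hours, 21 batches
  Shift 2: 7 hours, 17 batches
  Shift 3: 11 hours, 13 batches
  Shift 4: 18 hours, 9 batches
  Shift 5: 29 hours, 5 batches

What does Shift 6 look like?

47 hours, 1 batches

For the hours, each term is the sum of the two before it: 4, 7, 11, 18, 29 → 47.
Batches — −4 each step: 21, 17, 13, 9, 5 → 1.
Combining the parts gives 47 hours, 1 batches.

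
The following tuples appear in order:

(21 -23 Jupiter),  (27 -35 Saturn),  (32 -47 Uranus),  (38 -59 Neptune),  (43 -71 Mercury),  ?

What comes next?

First component: alternating steps +6, +5, +6, +5, …; 21, 27, 32, 38, 43 → 49.
Second component goes -23, -35, -47, -59, -71 → -83 (−12 each step).
Planet — runs through the planets Mercury→Neptune: Jupiter, Saturn, Uranus, Neptune, Mercury → Venus.
So the next tuple is (49 -83 Venus).

(49 -83 Venus)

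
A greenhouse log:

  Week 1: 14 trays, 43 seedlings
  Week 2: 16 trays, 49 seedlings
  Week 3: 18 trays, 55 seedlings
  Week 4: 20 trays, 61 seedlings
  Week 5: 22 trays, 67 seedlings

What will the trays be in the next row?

Trays: +2 each step, so 14, 16, 18, 20, 22 → 24.
Seedlings: 43, 49, 55, 61, 67 → 73 (+6 each step).

24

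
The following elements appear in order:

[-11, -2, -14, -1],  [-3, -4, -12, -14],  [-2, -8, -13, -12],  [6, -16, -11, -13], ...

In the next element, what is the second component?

Second component: ×2 each step; -2, -4, -8, -16 → -32.

-32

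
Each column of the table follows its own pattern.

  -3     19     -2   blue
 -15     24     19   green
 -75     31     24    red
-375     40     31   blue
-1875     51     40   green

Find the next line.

First component: ×5 each step; -3, -15, -75, -375, -1875 → -9375.
Second component: differences are 5, 7, 9, … (increasing by 2 each time), so 19, 24, 31, 40, 51 → 64.
Third component: always the previous value of the second component; -2, 19, 24, 31, 40 → 51.
Colour — repeats blue → green → red: blue, green, red, blue, green → red.
So the next line is -9375  64  51  red.

-9375  64  51  red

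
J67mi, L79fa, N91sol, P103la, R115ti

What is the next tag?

T127do

Letter: J, L, N, P, R → T (letters move forward 2 places in the alphabet).
Second component — +12 each step: 67, 79, 91, 103, 115 → 127.
For the note, runs through the solfège scale do→ti: mi, fa, sol, la, ti → do.
So the next tag is T127do.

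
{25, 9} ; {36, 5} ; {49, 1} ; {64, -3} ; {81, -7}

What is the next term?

First slot: 25, 36, 49, 64, 81 → 100 (perfect squares: 5², 6², 7², …).
Second slot: −4 each step; 9, 5, 1, -3, -7 → -11.
So the next term is {100, -11}.

{100, -11}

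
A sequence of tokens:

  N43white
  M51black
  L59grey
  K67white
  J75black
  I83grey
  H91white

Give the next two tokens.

For the letter, letters move back 1 place in the alphabet: N, M, L, K, J, I, H → G → F.
Second component: +8 each step, so 43, 51, 59, 67, 75, 83, 91 → 99 → 107.
Shade: white, black, grey, white, black, grey, white → black → grey (repeats white → black → grey).
Putting the parts together: G99black and then F107grey.

G99black then F107grey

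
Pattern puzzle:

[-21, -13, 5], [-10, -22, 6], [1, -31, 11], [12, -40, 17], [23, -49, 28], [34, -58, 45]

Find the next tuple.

[45, -67, 73]

First slot — +11 each step: -21, -10, 1, 12, 23, 34 → 45.
Second slot: −9 each step, so -13, -22, -31, -40, -49, -58 → -67.
Third slot — each term is the sum of the two before it: 5, 6, 11, 17, 28, 45 → 73.
Combining the parts gives [45, -67, 73].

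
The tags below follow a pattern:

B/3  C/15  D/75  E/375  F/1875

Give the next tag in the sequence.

For the letter, letters move forward 1 place in the alphabet: B, C, D, E, F → G.
Second component: 3, 15, 75, 375, 1875 → 9375 (×5 each step).
So the next tag is G/9375.

G/9375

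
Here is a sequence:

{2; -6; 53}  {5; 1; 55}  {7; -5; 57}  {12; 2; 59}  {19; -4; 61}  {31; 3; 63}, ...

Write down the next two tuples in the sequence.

{50; -3; 65}, {81; 4; 67}

First part goes 2, 5, 7, 12, 19, 31 → 50 → 81 (each term is the sum of the two before it).
Second part: alternating steps +7, −6, +7, −6, …, so -6, 1, -5, 2, -4, 3 → -3 → 4.
Third part: +2 each step, so 53, 55, 57, 59, 61, 63 → 65 → 67.
So the next two tuples are {50; -3; 65} and {81; 4; 67}.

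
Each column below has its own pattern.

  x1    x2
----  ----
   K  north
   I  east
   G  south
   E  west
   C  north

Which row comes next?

A  east

Column x1 — letters move back 2 places in the alphabet: K, I, G, E, C → A.
Column x2: repeats north → east → south → west, so north, east, south, west, north → east.
Putting it together: A  east.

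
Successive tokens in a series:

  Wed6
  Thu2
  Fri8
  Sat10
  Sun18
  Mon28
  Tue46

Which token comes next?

Wed74

Day — runs through the weekdays Mon→Sun: Wed, Thu, Fri, Sat, Sun, Mon, Tue → Wed.
Second component: each term is the sum of the two before it, so 6, 2, 8, 10, 18, 28, 46 → 74.
So the next token is Wed74.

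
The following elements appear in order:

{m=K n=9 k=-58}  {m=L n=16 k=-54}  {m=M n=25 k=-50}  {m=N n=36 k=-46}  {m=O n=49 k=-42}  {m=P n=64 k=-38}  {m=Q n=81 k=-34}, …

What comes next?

{m=R n=100 k=-30}

M — letters move forward 1 place in the alphabet: K, L, M, N, O, P, Q → R.
N — perfect squares: 3², 4², 5², …: 9, 16, 25, 36, 49, 64, 81 → 100.
K: -58, -54, -50, -46, -42, -38, -34 → -30 (+4 each step).
Combining the parts gives {m=R n=100 k=-30}.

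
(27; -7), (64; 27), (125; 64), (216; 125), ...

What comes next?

First component: 27, 64, 125, 216 → 343 (perfect cubes: 3³, 4³, 5³, …).
Second component goes -7, 27, 64, 125 → 216 (always the previous value of the first component).
So the next point is (343; 216).

(343; 216)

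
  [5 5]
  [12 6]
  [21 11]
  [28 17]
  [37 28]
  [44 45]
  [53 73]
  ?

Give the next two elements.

[60 118], [69 191]

First slot: 5, 12, 21, 28, 37, 44, 53 → 60 → 69 (alternating steps +7, +9, +7, +9, …).
For the second slot, each term is the sum of the two before it: 5, 6, 11, 17, 28, 45, 73 → 118 → 191.
So the next two elements are [60 118] and [69 191].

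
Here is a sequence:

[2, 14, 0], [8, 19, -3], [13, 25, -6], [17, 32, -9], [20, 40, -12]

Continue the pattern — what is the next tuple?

First slot goes 2, 8, 13, 17, 20 → 22 (differences are 6, 5, 4, … (decreasing by 1 each time)).
Second slot — differences are 5, 6, 7, … (increasing by 1 each time): 14, 19, 25, 32, 40 → 49.
Third slot — −3 each step: 0, -3, -6, -9, -12 → -15.
So the next tuple is [22, 49, -15].

[22, 49, -15]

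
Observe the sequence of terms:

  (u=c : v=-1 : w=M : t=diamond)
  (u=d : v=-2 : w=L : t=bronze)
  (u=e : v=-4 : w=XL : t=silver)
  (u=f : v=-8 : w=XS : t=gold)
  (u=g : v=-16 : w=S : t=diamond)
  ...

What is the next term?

For the u, letters move forward 1 place in the alphabet: c, d, e, f, g → h.
V — ×2 each step: -1, -2, -4, -8, -16 → -32.
For the w, runs through clothing sizes XS→XL: M, L, XL, XS, S → M.
T: repeats diamond → bronze → silver → gold; diamond, bronze, silver, gold, diamond → bronze.
Putting it together: (u=h : v=-32 : w=M : t=bronze).

(u=h : v=-32 : w=M : t=bronze)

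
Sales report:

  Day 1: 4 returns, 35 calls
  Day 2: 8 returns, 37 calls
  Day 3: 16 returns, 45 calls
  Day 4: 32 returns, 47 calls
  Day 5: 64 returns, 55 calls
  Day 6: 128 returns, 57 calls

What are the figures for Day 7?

256 returns, 65 calls

For the returns, ×2 each step: 4, 8, 16, 32, 64, 128 → 256.
Calls goes 35, 37, 45, 47, 55, 57 → 65 (alternating steps +2, +8, +2, +8, …).
Putting it together: 256 returns, 65 calls.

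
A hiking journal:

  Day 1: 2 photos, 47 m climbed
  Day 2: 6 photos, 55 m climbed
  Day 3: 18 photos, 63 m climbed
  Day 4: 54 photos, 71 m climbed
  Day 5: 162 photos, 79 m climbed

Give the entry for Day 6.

486 photos, 87 m climbed

Photos goes 2, 6, 18, 54, 162 → 486 (×3 each step).
M climbed: +8 each step, so 47, 55, 63, 71, 79 → 87.
So the next line is 486 photos, 87 m climbed.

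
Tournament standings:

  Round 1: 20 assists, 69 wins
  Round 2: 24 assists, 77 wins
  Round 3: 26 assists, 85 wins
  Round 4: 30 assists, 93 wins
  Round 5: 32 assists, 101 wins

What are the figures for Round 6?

Assists — alternating steps +4, +2, +4, +2, …: 20, 24, 26, 30, 32 → 36.
Wins: +8 each step; 69, 77, 85, 93, 101 → 109.
So the next line is 36 assists, 109 wins.

36 assists, 109 wins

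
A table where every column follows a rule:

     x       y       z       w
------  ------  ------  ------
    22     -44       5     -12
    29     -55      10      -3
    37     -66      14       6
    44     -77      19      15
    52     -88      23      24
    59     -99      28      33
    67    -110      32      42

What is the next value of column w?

51

Column w goes -12, -3, 6, 15, 24, 33, 42 → 51 (+9 each step).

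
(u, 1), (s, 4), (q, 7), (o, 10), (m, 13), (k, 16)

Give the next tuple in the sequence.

(i, 19)

Letter: u, s, q, o, m, k → i (letters move back 2 places in the alphabet).
Second coordinate: +3 each step, so 1, 4, 7, 10, 13, 16 → 19.
Putting it together: (i, 19).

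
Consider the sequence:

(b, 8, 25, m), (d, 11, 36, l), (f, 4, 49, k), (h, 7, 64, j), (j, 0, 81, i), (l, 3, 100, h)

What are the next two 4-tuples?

First letter — letters move forward 2 places in the alphabet: b, d, f, h, j, l → n → p.
Second component goes 8, 11, 4, 7, 0, 3 → -4 → -1 (alternating steps +3, −7, +3, −7, …).
Third component: perfect squares: 5², 6², 7², …, so 25, 36, 49, 64, 81, 100 → 121 → 144.
Second letter: letters move back 1 place in the alphabet, so m, l, k, j, i, h → g → f.
Putting the parts together: (n, -4, 121, g) and then (p, -1, 144, f).

(n, -4, 121, g), (p, -1, 144, f)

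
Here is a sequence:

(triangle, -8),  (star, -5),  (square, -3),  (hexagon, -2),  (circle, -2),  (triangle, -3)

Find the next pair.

Shape: triangle, star, square, hexagon, circle, triangle → star (repeats triangle → star → square → hexagon → circle).
Second part: differences are 3, 2, 1, … (decreasing by 1 each time); -8, -5, -3, -2, -2, -3 → -5.
Putting it together: (star, -5).

(star, -5)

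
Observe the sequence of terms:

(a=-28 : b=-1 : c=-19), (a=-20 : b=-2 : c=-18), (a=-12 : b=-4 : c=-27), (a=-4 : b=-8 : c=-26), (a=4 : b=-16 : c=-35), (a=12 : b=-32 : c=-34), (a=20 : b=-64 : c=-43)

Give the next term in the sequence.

(a=28 : b=-128 : c=-42)

For the a, +8 each step: -28, -20, -12, -4, 4, 12, 20 → 28.
B goes -1, -2, -4, -8, -16, -32, -64 → -128 (×2 each step).
C: alternating steps +1, −9, +1, −9, …; -19, -18, -27, -26, -35, -34, -43 → -42.
Combining the parts gives (a=28 : b=-128 : c=-42).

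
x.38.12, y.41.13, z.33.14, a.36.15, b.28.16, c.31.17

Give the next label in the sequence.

d.23.18

For the letter, letters move forward 1 place in the alphabet, wrapping Z→A: x, y, z, a, b, c → d.
Second component — alternating steps +3, −8, +3, −8, …: 38, 41, 33, 36, 28, 31 → 23.
Third component: 12, 13, 14, 15, 16, 17 → 18 (+1 each step).
Combining the parts gives d.23.18.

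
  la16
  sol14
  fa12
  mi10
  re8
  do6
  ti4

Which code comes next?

la2

Note: la, sol, fa, mi, re, do, ti → la (runs backward through the solfège scale do→ti).
Second component: −2 each step; 16, 14, 12, 10, 8, 6, 4 → 2.
Putting it together: la2.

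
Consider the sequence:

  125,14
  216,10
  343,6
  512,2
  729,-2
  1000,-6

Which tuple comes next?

1331,-10

For the first value, perfect cubes: 5³, 6³, 7³, …: 125, 216, 343, 512, 729, 1000 → 1331.
Second value — −4 each step: 14, 10, 6, 2, -2, -6 → -10.
Combining the parts gives 1331,-10.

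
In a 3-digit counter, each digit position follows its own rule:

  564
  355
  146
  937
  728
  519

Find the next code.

300

First digit — −2 each step, mod 10: 5, 3, 1, 9, 7, 5 → 3.
For the second digit, −1 each step, mod 10: 6, 5, 4, 3, 2, 1 → 0.
Third digit: 4, 5, 6, 7, 8, 9 → 0 (+1 each step, mod 10).
Putting it together: 300.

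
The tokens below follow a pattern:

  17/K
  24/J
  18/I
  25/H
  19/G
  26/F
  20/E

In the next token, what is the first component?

27

First component: alternating steps +7, −6, +7, −6, …, so 17, 24, 18, 25, 19, 26, 20 → 27.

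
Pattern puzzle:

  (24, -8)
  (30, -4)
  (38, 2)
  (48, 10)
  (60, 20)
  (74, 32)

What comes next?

First value: differences are 6, 8, 10, … (increasing by 2 each time); 24, 30, 38, 48, 60, 74 → 90.
Second value: differences are 4, 6, 8, … (increasing by 2 each time); -8, -4, 2, 10, 20, 32 → 46.
Combining the parts gives (90, 46).

(90, 46)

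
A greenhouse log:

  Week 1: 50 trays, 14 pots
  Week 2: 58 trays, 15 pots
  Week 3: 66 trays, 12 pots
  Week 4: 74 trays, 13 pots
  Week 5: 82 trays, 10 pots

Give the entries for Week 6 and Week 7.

90 trays, 11 pots; 98 trays, 8 pots

Trays: +8 each step, so 50, 58, 66, 74, 82 → 90 → 98.
Pots — alternating steps +1, −3, +1, −3, …: 14, 15, 12, 13, 10 → 11 → 8.
Putting the parts together: 90 trays, 11 pots and then 98 trays, 8 pots.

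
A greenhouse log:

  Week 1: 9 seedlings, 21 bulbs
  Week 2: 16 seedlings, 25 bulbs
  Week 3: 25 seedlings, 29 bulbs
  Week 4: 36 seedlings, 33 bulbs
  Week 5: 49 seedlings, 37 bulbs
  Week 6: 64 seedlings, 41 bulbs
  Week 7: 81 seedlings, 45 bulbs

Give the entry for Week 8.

Seedlings: 9, 16, 25, 36, 49, 64, 81 → 100 (perfect squares: 3², 4², 5², …).
Bulbs: +4 each step; 21, 25, 29, 33, 37, 41, 45 → 49.
So the next line is 100 seedlings, 49 bulbs.

100 seedlings, 49 bulbs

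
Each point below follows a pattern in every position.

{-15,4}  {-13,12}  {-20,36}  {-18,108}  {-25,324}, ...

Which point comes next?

First coordinate goes -15, -13, -20, -18, -25 → -23 (alternating steps +2, −7, +2, −7, …).
Second coordinate: ×3 each step; 4, 12, 36, 108, 324 → 972.
Combining the parts gives {-23,972}.

{-23,972}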